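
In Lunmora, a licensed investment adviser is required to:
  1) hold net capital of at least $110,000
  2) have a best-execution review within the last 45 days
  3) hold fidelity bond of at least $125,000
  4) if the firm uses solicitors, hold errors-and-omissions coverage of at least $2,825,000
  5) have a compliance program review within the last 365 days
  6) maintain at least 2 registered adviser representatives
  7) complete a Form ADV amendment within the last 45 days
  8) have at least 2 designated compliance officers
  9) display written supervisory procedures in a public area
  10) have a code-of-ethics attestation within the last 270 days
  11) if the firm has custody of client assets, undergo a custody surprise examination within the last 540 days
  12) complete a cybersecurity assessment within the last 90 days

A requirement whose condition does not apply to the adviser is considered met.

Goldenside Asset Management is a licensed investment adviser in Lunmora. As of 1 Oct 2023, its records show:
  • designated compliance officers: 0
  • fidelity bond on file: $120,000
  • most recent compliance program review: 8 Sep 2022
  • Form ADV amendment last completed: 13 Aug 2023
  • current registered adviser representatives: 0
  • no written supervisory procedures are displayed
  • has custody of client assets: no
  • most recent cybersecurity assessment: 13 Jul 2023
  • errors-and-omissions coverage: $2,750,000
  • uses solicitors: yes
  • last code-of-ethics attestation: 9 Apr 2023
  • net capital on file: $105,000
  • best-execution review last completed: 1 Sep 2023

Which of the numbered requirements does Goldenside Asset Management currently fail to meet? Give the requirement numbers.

1. net capital $105,000 < $110,000 → not met
2. best-execution review 30 days ago vs limit 45 → met
3. fidelity bond $120,000 < $125,000 → not met
4. condition 'uses solicitors' holds; errors-and-omissions coverage $2,750,000 < $2,825,000 → not met
5. compliance program review 388 days ago vs limit 365 → not met
6. registered adviser representatives 0 < 2 → not met
7. Form ADV amendment 49 days ago vs limit 45 → not met
8. designated compliance officers 0 < 2 → not met
9. written supervisory procedures absent → not met
10. code-of-ethics attestation 175 days ago vs limit 270 → met
11. condition 'has custody of client assets' does not hold → requirement n/a → met
12. cybersecurity assessment 80 days ago vs limit 90 → met
Not met: 1, 3, 4, 5, 6, 7, 8, 9

1, 3, 4, 5, 6, 7, 8, 9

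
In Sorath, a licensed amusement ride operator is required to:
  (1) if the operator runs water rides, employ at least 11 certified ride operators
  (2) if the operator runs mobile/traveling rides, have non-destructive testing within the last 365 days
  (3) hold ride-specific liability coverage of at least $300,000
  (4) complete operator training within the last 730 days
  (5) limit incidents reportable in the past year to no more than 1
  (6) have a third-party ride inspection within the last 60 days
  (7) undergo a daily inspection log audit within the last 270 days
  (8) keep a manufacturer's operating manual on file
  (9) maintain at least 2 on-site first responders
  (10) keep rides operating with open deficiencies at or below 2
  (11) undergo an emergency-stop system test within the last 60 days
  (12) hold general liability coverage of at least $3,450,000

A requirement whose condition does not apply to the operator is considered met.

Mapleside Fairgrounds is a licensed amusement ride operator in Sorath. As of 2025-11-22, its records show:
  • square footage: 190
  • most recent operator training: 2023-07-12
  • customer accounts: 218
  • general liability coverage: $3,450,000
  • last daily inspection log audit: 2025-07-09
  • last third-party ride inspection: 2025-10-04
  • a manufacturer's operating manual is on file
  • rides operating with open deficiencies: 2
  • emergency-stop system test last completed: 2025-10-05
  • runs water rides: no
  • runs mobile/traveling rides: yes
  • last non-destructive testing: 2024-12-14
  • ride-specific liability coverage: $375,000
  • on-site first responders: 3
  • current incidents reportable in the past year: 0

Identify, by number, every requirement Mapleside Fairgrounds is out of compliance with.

4

1. condition 'runs water rides' does not hold → requirement n/a → met
2. condition 'runs mobile/traveling rides' holds; non-destructive testing 343 days ago vs limit 365 → met
3. ride-specific liability coverage $375,000 ≥ $300,000 → met
4. operator training 864 days ago vs limit 730 → not met
5. incidents reportable in the past year 0 ≤ 1 → met
6. third-party ride inspection 49 days ago vs limit 60 → met
7. daily inspection log audit 136 days ago vs limit 270 → met
8. manufacturer's operating manual present → met
9. on-site first responders 3 ≥ 2 → met
10. rides operating with open deficiencies 2 ≤ 2 → met
11. emergency-stop system test 48 days ago vs limit 60 → met
12. general liability coverage $3,450,000 ≥ $3,450,000 → met
Not met: 4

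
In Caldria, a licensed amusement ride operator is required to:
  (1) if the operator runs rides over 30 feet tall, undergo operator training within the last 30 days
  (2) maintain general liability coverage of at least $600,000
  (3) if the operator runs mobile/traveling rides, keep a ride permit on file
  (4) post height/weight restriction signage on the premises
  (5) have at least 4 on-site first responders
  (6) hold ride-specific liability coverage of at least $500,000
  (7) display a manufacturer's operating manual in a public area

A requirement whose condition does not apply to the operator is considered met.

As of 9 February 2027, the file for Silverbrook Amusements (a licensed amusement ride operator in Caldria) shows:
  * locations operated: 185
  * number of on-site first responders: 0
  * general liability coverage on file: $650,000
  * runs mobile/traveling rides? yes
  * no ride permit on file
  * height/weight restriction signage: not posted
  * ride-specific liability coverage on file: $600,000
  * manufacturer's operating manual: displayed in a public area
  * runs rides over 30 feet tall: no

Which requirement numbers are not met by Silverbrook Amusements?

1. condition 'runs rides over 30 feet tall' does not hold → requirement n/a → met
2. general liability coverage $650,000 ≥ $600,000 → met
3. condition 'runs mobile/traveling rides' holds; ride permit absent → not met
4. height/weight restriction signage absent → not met
5. on-site first responders 0 < 4 → not met
6. ride-specific liability coverage $600,000 ≥ $500,000 → met
7. manufacturer's operating manual present → met
Not met: 3, 4, 5

3, 4, 5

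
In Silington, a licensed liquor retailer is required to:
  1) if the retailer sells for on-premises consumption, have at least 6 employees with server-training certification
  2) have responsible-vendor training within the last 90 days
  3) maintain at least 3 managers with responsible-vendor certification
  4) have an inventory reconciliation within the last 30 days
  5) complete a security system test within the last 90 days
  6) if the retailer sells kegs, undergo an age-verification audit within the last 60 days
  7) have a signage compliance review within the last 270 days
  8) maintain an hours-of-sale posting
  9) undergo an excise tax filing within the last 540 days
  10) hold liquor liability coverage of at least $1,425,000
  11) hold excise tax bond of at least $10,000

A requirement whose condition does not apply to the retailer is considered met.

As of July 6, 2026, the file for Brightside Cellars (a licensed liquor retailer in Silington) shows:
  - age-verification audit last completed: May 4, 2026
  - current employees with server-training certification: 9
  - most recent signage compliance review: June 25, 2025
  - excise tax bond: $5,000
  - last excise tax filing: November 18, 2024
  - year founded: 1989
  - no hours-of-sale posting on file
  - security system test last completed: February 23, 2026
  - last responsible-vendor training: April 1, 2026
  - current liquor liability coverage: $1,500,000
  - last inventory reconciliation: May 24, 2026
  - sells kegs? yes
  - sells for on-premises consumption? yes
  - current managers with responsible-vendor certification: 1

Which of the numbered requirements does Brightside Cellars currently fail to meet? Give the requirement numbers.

2, 3, 4, 5, 6, 7, 8, 9, 11

1. condition 'sells for on-premises consumption' holds; employees with server-training certification 9 ≥ 6 → met
2. responsible-vendor training 96 days ago vs limit 90 → not met
3. managers with responsible-vendor certification 1 < 3 → not met
4. inventory reconciliation 43 days ago vs limit 30 → not met
5. security system test 133 days ago vs limit 90 → not met
6. condition 'sells kegs' holds; age-verification audit 63 days ago vs limit 60 → not met
7. signage compliance review 376 days ago vs limit 270 → not met
8. hours-of-sale posting absent → not met
9. excise tax filing 595 days ago vs limit 540 → not met
10. liquor liability coverage $1,500,000 ≥ $1,425,000 → met
11. excise tax bond $5,000 < $10,000 → not met
Not met: 2, 3, 4, 5, 6, 7, 8, 9, 11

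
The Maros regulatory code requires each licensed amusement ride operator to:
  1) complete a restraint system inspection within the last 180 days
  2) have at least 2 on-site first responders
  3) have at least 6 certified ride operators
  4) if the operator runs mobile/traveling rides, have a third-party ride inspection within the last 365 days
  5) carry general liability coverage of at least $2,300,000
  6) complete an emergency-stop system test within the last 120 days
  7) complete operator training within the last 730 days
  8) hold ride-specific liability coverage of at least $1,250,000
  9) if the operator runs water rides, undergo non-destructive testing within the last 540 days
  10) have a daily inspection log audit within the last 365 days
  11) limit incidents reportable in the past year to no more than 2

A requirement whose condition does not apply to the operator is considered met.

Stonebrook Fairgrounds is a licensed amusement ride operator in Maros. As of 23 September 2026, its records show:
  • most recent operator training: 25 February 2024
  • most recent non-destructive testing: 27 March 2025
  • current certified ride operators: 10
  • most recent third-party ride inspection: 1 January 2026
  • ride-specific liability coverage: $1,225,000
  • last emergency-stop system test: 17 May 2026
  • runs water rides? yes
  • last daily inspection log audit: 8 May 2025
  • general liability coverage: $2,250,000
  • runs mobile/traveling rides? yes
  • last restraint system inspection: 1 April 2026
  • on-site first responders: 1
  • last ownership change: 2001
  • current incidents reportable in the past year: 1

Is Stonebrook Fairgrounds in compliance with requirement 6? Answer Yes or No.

No

6. emergency-stop system test 129 days ago vs limit 120 → not met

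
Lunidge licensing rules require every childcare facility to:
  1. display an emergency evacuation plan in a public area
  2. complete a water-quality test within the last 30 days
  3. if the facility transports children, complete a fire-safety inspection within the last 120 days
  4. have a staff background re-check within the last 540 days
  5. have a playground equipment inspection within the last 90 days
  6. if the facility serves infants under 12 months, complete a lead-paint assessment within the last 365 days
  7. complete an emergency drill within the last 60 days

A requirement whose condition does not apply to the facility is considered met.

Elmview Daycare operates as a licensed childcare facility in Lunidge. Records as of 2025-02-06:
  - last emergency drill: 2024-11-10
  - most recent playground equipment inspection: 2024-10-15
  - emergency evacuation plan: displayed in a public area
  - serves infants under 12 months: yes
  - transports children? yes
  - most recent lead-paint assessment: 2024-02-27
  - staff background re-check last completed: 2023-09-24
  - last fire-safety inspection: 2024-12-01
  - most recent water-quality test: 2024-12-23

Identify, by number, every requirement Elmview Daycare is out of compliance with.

2, 5, 7

1. emergency evacuation plan present → met
2. water-quality test 45 days ago vs limit 30 → not met
3. condition 'transports children' holds; fire-safety inspection 67 days ago vs limit 120 → met
4. staff background re-check 501 days ago vs limit 540 → met
5. playground equipment inspection 114 days ago vs limit 90 → not met
6. condition 'serves infants under 12 months' holds; lead-paint assessment 345 days ago vs limit 365 → met
7. emergency drill 88 days ago vs limit 60 → not met
Not met: 2, 5, 7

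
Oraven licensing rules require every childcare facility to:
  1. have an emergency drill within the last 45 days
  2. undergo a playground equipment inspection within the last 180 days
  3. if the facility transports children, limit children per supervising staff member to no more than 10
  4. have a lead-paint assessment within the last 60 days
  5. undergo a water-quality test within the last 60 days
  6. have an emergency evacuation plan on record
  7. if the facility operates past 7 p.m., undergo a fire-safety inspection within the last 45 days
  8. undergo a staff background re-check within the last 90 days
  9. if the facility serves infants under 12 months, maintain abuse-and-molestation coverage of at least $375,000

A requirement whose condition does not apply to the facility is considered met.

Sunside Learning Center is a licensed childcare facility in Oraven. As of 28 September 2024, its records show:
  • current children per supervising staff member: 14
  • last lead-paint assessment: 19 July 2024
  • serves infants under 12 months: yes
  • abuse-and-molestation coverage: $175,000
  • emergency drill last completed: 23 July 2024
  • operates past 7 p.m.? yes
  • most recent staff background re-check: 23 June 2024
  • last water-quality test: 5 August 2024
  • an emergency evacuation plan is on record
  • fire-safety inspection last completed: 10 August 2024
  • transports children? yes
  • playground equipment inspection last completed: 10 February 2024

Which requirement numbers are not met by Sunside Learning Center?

1. emergency drill 67 days ago vs limit 45 → not met
2. playground equipment inspection 231 days ago vs limit 180 → not met
3. condition 'transports children' holds; children per supervising staff member 14 > 10 → not met
4. lead-paint assessment 71 days ago vs limit 60 → not met
5. water-quality test 54 days ago vs limit 60 → met
6. emergency evacuation plan present → met
7. condition 'operates past 7 p.m.' holds; fire-safety inspection 49 days ago vs limit 45 → not met
8. staff background re-check 97 days ago vs limit 90 → not met
9. condition 'serves infants under 12 months' holds; abuse-and-molestation coverage $175,000 < $375,000 → not met
Not met: 1, 2, 3, 4, 7, 8, 9

1, 2, 3, 4, 7, 8, 9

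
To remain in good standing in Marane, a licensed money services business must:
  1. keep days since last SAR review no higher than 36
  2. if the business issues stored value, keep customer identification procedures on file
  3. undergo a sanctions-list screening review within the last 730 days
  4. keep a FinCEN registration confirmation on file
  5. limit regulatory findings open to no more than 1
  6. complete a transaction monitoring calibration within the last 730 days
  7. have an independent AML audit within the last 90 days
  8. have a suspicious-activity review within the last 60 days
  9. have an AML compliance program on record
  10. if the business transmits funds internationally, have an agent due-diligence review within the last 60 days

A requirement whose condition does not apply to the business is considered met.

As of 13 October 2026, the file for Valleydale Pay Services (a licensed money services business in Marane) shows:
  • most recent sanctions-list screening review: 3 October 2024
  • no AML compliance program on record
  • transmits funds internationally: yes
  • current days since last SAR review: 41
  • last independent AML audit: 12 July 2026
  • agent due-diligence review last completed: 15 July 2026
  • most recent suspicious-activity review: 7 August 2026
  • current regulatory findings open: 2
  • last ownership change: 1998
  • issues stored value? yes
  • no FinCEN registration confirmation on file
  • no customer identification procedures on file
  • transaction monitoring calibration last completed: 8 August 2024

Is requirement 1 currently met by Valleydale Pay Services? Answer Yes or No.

1. days since last SAR review 41 > 36 → not met

No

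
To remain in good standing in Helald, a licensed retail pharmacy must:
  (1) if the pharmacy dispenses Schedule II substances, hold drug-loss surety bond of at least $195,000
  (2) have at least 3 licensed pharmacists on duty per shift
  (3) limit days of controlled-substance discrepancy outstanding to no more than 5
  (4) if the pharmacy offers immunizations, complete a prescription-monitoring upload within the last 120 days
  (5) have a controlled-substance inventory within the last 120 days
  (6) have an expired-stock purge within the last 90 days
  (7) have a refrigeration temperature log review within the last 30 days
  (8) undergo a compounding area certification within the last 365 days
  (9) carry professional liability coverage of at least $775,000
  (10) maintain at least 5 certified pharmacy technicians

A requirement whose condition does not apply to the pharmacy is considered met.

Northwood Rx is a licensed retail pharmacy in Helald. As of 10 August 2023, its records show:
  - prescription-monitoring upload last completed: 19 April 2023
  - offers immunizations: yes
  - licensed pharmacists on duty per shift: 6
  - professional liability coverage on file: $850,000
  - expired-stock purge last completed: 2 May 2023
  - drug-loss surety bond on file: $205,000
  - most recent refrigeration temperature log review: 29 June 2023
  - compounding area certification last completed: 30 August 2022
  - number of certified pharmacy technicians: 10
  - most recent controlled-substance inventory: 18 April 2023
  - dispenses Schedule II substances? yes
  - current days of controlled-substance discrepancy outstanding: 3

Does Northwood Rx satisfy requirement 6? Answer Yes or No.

6. expired-stock purge 100 days ago vs limit 90 → not met

No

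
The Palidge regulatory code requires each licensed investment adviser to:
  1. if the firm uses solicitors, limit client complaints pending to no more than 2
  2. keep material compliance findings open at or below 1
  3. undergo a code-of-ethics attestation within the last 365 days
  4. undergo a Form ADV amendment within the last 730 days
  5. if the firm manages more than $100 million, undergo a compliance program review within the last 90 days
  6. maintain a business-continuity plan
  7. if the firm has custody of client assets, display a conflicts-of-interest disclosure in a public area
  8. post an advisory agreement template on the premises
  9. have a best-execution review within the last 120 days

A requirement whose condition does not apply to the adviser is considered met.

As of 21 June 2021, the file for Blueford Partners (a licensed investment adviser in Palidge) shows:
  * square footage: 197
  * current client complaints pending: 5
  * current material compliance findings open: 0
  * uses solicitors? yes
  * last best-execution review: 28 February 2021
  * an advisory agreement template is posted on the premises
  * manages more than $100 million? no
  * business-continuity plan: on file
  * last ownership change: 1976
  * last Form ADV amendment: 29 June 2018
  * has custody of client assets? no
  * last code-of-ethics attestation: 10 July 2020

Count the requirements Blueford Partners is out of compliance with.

2

1. condition 'uses solicitors' holds; client complaints pending 5 > 2 → not met
2. material compliance findings open 0 ≤ 1 → met
3. code-of-ethics attestation 346 days ago vs limit 365 → met
4. Form ADV amendment 1088 days ago vs limit 730 → not met
5. condition 'manages more than $100 million' does not hold → requirement n/a → met
6. business-continuity plan present → met
7. condition 'has custody of client assets' does not hold → requirement n/a → met
8. advisory agreement template present → met
9. best-execution review 113 days ago vs limit 120 → met
Not met: 2 of 9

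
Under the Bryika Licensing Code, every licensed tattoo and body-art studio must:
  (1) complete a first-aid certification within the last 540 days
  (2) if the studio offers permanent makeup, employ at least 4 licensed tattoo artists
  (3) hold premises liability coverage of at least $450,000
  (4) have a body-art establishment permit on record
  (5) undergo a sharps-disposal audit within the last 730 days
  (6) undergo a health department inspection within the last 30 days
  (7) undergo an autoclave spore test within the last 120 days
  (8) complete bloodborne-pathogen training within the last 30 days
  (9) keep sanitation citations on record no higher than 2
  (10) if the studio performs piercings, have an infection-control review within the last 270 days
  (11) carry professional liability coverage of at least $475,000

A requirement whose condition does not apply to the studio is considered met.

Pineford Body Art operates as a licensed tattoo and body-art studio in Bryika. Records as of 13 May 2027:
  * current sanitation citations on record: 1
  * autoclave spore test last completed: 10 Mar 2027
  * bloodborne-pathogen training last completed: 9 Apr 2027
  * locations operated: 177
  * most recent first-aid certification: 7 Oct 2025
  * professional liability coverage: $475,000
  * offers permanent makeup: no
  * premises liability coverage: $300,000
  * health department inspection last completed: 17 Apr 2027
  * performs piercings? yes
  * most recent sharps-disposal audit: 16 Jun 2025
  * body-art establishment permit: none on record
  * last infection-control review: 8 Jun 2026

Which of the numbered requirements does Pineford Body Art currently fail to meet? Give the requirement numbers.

1. first-aid certification 583 days ago vs limit 540 → not met
2. condition 'offers permanent makeup' does not hold → requirement n/a → met
3. premises liability coverage $300,000 < $450,000 → not met
4. body-art establishment permit absent → not met
5. sharps-disposal audit 696 days ago vs limit 730 → met
6. health department inspection 26 days ago vs limit 30 → met
7. autoclave spore test 64 days ago vs limit 120 → met
8. bloodborne-pathogen training 34 days ago vs limit 30 → not met
9. sanitation citations on record 1 ≤ 2 → met
10. condition 'performs piercings' holds; infection-control review 339 days ago vs limit 270 → not met
11. professional liability coverage $475,000 ≥ $475,000 → met
Not met: 1, 3, 4, 8, 10

1, 3, 4, 8, 10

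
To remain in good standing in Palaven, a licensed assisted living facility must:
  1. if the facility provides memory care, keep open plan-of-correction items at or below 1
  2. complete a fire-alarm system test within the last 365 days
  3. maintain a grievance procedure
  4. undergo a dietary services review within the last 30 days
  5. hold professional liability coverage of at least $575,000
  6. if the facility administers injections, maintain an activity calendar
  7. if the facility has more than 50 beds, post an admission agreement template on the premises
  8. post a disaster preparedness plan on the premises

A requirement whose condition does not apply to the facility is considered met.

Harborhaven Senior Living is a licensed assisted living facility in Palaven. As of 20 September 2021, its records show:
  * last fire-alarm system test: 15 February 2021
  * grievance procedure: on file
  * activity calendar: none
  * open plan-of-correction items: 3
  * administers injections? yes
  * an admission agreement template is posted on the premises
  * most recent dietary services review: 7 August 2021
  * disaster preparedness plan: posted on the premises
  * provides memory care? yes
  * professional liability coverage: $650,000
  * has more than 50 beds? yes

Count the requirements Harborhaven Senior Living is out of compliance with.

3

1. condition 'provides memory care' holds; open plan-of-correction items 3 > 1 → not met
2. fire-alarm system test 217 days ago vs limit 365 → met
3. grievance procedure present → met
4. dietary services review 44 days ago vs limit 30 → not met
5. professional liability coverage $650,000 ≥ $575,000 → met
6. condition 'administers injections' holds; activity calendar absent → not met
7. condition 'has more than 50 beds' holds; admission agreement template present → met
8. disaster preparedness plan present → met
Not met: 3 of 8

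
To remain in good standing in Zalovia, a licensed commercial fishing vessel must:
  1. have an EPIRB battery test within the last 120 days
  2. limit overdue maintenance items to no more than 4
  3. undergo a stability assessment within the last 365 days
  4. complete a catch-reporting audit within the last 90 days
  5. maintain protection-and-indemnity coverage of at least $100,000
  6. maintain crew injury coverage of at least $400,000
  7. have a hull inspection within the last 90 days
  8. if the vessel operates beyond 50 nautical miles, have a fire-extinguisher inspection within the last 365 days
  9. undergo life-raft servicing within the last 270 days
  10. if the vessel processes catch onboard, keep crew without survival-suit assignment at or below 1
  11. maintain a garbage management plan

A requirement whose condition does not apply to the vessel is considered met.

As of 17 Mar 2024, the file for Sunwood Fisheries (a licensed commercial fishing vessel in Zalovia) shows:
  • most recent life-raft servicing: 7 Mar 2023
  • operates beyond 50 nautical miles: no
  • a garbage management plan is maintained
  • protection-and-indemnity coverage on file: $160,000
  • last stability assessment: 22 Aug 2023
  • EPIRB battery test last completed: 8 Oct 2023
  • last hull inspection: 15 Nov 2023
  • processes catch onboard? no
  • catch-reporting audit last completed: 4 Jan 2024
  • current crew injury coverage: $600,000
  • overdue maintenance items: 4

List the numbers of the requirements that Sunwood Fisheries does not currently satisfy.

1. EPIRB battery test 161 days ago vs limit 120 → not met
2. overdue maintenance items 4 ≤ 4 → met
3. stability assessment 208 days ago vs limit 365 → met
4. catch-reporting audit 73 days ago vs limit 90 → met
5. protection-and-indemnity coverage $160,000 ≥ $100,000 → met
6. crew injury coverage $600,000 ≥ $400,000 → met
7. hull inspection 123 days ago vs limit 90 → not met
8. condition 'operates beyond 50 nautical miles' does not hold → requirement n/a → met
9. life-raft servicing 376 days ago vs limit 270 → not met
10. condition 'processes catch onboard' does not hold → requirement n/a → met
11. garbage management plan present → met
Not met: 1, 7, 9

1, 7, 9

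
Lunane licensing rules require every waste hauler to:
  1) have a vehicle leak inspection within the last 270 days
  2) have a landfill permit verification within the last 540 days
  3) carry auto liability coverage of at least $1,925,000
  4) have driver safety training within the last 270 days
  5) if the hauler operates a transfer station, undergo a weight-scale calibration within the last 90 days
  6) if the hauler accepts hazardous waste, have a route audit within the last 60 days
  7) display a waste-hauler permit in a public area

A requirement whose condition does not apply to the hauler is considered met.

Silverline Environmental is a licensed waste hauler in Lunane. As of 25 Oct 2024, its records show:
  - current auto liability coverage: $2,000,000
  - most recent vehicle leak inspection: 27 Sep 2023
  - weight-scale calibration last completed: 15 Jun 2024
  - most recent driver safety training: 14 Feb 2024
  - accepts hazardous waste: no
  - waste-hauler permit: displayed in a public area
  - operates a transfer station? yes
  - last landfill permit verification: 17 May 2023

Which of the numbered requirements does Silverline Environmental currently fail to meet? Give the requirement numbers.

1, 5

1. vehicle leak inspection 394 days ago vs limit 270 → not met
2. landfill permit verification 527 days ago vs limit 540 → met
3. auto liability coverage $2,000,000 ≥ $1,925,000 → met
4. driver safety training 254 days ago vs limit 270 → met
5. condition 'operates a transfer station' holds; weight-scale calibration 132 days ago vs limit 90 → not met
6. condition 'accepts hazardous waste' does not hold → requirement n/a → met
7. waste-hauler permit present → met
Not met: 1, 5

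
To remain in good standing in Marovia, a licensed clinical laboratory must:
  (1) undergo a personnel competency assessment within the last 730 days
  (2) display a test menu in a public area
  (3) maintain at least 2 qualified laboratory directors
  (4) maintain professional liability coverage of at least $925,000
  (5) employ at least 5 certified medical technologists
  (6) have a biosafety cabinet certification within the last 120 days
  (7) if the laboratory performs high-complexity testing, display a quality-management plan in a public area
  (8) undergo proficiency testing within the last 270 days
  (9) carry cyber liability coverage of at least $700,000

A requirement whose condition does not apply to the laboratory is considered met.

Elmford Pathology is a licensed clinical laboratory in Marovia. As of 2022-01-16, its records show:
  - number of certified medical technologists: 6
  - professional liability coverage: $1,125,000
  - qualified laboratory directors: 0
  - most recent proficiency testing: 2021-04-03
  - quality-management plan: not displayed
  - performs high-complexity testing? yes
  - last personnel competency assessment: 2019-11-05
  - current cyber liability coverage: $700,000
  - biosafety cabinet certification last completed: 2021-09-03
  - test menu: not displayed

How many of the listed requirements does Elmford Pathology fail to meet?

1. personnel competency assessment 803 days ago vs limit 730 → not met
2. test menu absent → not met
3. qualified laboratory directors 0 < 2 → not met
4. professional liability coverage $1,125,000 ≥ $925,000 → met
5. certified medical technologists 6 ≥ 5 → met
6. biosafety cabinet certification 135 days ago vs limit 120 → not met
7. condition 'performs high-complexity testing' holds; quality-management plan absent → not met
8. proficiency testing 288 days ago vs limit 270 → not met
9. cyber liability coverage $700,000 ≥ $700,000 → met
Not met: 6 of 9

6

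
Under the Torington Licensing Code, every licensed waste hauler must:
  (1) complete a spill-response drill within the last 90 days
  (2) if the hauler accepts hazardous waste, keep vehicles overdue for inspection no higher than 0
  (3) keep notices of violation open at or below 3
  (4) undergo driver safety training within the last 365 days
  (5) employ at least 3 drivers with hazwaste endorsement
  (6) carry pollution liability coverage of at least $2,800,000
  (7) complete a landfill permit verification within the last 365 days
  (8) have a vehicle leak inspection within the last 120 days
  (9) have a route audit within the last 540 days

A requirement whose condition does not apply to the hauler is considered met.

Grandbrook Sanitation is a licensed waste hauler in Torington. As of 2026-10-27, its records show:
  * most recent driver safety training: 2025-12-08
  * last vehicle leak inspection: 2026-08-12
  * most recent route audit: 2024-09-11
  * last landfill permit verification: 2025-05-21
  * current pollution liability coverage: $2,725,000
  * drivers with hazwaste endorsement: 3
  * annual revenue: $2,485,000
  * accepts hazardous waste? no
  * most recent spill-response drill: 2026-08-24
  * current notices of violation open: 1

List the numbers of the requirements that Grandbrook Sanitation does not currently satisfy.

6, 7, 9

1. spill-response drill 64 days ago vs limit 90 → met
2. condition 'accepts hazardous waste' does not hold → requirement n/a → met
3. notices of violation open 1 ≤ 3 → met
4. driver safety training 323 days ago vs limit 365 → met
5. drivers with hazwaste endorsement 3 ≥ 3 → met
6. pollution liability coverage $2,725,000 < $2,800,000 → not met
7. landfill permit verification 524 days ago vs limit 365 → not met
8. vehicle leak inspection 76 days ago vs limit 120 → met
9. route audit 776 days ago vs limit 540 → not met
Not met: 6, 7, 9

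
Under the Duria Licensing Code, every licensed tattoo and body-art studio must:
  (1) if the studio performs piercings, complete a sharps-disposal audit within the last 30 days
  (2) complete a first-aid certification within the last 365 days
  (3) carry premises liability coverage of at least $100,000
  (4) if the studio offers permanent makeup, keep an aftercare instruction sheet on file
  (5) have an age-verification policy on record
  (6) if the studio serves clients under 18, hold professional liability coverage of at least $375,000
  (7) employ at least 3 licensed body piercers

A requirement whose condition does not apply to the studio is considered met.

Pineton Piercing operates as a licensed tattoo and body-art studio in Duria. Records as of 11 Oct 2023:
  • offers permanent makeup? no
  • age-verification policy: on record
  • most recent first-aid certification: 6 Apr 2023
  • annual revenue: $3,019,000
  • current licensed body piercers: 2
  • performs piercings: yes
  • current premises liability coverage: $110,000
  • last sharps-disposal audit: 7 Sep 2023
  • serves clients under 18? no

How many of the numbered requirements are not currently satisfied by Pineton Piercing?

1. condition 'performs piercings' holds; sharps-disposal audit 34 days ago vs limit 30 → not met
2. first-aid certification 188 days ago vs limit 365 → met
3. premises liability coverage $110,000 ≥ $100,000 → met
4. condition 'offers permanent makeup' does not hold → requirement n/a → met
5. age-verification policy present → met
6. condition 'serves clients under 18' does not hold → requirement n/a → met
7. licensed body piercers 2 < 3 → not met
Not met: 2 of 7

2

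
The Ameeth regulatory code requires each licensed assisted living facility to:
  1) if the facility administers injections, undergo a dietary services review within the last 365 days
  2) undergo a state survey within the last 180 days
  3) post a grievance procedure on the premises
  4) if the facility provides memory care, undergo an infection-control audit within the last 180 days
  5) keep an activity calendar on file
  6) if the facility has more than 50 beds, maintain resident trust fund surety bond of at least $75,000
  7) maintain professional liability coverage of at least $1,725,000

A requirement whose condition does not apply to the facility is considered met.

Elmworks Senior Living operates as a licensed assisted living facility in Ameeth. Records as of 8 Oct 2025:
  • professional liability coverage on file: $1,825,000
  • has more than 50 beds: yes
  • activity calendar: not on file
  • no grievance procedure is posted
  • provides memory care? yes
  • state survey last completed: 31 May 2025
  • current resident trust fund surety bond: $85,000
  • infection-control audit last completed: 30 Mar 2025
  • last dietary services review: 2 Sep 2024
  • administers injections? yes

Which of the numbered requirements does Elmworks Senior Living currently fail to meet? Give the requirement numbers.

1, 3, 4, 5

1. condition 'administers injections' holds; dietary services review 401 days ago vs limit 365 → not met
2. state survey 130 days ago vs limit 180 → met
3. grievance procedure absent → not met
4. condition 'provides memory care' holds; infection-control audit 192 days ago vs limit 180 → not met
5. activity calendar absent → not met
6. condition 'has more than 50 beds' holds; resident trust fund surety bond $85,000 ≥ $75,000 → met
7. professional liability coverage $1,825,000 ≥ $1,725,000 → met
Not met: 1, 3, 4, 5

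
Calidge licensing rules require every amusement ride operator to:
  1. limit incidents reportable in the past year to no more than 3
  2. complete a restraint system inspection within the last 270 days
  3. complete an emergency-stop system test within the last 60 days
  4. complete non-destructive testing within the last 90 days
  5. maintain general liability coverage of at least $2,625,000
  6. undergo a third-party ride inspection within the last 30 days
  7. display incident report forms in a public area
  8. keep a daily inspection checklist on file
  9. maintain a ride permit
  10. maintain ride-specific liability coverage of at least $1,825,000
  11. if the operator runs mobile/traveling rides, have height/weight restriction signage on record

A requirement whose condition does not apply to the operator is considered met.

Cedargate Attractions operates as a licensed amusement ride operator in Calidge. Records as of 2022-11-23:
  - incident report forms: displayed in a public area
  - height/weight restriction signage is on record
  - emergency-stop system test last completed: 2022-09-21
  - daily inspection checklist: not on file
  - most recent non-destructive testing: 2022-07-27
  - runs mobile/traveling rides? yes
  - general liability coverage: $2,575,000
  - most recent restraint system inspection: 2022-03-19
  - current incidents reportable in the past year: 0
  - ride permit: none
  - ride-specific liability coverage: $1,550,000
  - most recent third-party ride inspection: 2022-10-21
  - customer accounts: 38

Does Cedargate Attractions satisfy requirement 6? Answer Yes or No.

6. third-party ride inspection 33 days ago vs limit 30 → not met

No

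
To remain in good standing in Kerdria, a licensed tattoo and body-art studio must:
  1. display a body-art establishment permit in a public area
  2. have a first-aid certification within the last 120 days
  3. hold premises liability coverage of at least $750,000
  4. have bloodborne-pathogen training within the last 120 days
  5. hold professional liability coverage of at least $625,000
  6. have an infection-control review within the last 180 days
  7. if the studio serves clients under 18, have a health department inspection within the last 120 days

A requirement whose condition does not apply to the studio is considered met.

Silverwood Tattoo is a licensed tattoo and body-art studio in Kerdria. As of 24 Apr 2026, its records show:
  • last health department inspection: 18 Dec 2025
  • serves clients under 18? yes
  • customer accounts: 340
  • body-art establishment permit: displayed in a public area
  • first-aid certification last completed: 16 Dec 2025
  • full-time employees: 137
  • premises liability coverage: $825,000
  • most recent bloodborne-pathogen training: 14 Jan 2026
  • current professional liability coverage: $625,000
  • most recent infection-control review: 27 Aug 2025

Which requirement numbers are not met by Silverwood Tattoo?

2, 6, 7

1. body-art establishment permit present → met
2. first-aid certification 129 days ago vs limit 120 → not met
3. premises liability coverage $825,000 ≥ $750,000 → met
4. bloodborne-pathogen training 100 days ago vs limit 120 → met
5. professional liability coverage $625,000 ≥ $625,000 → met
6. infection-control review 240 days ago vs limit 180 → not met
7. condition 'serves clients under 18' holds; health department inspection 127 days ago vs limit 120 → not met
Not met: 2, 6, 7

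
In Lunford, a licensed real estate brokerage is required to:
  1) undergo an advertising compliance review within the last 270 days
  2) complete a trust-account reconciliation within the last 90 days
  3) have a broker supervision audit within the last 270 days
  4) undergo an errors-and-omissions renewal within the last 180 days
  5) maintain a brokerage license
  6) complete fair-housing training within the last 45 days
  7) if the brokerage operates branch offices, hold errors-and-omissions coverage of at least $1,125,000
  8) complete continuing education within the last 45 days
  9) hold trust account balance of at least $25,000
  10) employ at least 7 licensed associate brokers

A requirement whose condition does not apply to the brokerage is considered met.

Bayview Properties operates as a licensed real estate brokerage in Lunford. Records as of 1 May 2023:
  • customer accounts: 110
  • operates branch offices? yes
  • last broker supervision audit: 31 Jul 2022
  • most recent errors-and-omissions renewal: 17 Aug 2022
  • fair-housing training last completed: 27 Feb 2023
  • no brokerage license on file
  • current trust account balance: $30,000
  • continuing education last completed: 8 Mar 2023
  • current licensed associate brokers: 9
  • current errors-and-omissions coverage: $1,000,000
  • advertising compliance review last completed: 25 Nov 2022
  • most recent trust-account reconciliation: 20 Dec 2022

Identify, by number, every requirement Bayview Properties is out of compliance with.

2, 3, 4, 5, 6, 7, 8

1. advertising compliance review 157 days ago vs limit 270 → met
2. trust-account reconciliation 132 days ago vs limit 90 → not met
3. broker supervision audit 274 days ago vs limit 270 → not met
4. errors-and-omissions renewal 257 days ago vs limit 180 → not met
5. brokerage license absent → not met
6. fair-housing training 63 days ago vs limit 45 → not met
7. condition 'operates branch offices' holds; errors-and-omissions coverage $1,000,000 < $1,125,000 → not met
8. continuing education 54 days ago vs limit 45 → not met
9. trust account balance $30,000 ≥ $25,000 → met
10. licensed associate brokers 9 ≥ 7 → met
Not met: 2, 3, 4, 5, 6, 7, 8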